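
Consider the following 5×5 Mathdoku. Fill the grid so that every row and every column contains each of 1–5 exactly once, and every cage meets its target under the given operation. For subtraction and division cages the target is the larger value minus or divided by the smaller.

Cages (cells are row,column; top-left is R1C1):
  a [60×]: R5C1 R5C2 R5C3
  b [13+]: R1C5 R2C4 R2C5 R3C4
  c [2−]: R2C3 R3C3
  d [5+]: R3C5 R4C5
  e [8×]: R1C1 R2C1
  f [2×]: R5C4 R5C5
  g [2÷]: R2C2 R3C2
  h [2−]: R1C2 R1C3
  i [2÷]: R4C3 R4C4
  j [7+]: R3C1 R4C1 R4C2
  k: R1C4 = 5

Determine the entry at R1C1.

Cage k is given, which forces R1C4 = 5.
The only place for 5 in row 3 is R3C3.
The two cells of cage c must have difference 2, so R2C3 = 3.
Column 3 now contains 3, so R5C3 = 4.
The only place for 5 in row 2 is R2C5.
In row 4, 5 can only go at R4C1, so R4C1 = 5.
Cage j needs sum 7, which forces R3C1 = 1.
Cage j has sum 7, leaving R4C2 = 1.
Row 4 already has 1; hence R4C3 = 2.
2 is placed in row 4, so R4C4 = 4.
Row 4 already has 4, so R4C5 = 3.
Column 1 now contains 5, leaving R5C1 = 3.
Cage a needs product 60, so R5C2 = 5.
The two cells of cage h must have difference 2, leaving R1C2 = 3.
2 is placed in column 3, leaving R1C3 = 1.
Cage b has sum 13; hence R1C5 = 4.
The 4 cells of cage b must have sum 13; hence R2C4 = 1.
The 4 cells of cage b must have sum 13, so R3C4 = 3.
Cage d's pair has sum 5; hence R3C5 = 2.
1 is placed in column 4, leaving R5C4 = 2.
Column 5 already has 2; hence R5C5 = 1.
Row 1 now contains 4; hence R1C1 = 2.
Cage e needs two cells with product 8, so R2C1 = 4.
Cage g's pair has quotient 2, leaving R2C2 = 2.
Row 3 now contains 2, so R3C2 = 4.
Completed grid: 2 3 1 5 4 / 4 2 3 1 5 / 1 4 5 3 2 / 5 1 2 4 3 / 3 5 4 2 1.

2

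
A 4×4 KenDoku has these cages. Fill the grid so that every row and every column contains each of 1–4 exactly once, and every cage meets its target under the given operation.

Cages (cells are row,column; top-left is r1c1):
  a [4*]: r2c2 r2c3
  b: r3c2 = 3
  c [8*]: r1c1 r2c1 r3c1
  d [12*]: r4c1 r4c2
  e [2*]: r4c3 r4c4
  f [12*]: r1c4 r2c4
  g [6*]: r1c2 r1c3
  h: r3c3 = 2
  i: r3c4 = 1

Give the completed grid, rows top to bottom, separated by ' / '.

1 2 3 4 / 2 1 4 3 / 4 3 2 1 / 3 4 1 2

B is a freebie, leaving r3c2 = 3.
H is a freebie, so r3c3 = 2.
Cage i is given, so r3c4 = 1.
Column 2 already has 3, leaving r4c2 = 4.
Column 3 now contains 2, leaving r4c3 = 1.
Column 4 now contains 1, which forces r4c4 = 2.
Column 2 already has 3, which forces r1c2 = 2.
Column 3 now contains 2; hence r1c3 = 3.
Row 1 now contains 3; hence r1c4 = 4.
Column 2 already has 4; hence r2c2 = 1.
1 is placed in column 3, leaving r2c3 = 4.
Column 4 already has 4; hence r2c4 = 3.
Row 3 now contains 1, which forces r3c1 = 4.
4 is placed in row 4, which forces r4c1 = 3.
Row 1 now contains 2, which forces r1c1 = 1.
1 is placed in row 2; hence r2c1 = 2.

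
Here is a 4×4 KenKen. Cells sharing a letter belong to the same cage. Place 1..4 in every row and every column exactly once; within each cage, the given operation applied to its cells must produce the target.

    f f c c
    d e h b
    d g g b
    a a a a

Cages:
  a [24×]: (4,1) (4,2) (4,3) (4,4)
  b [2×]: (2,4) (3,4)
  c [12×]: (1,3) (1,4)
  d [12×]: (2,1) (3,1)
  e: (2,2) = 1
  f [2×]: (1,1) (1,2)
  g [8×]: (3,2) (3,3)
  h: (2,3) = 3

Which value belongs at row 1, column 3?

Cage e is a single given cell, which forces (2,2) = 1.
H is a freebie, so (2,3) = 3.
1 is placed in row 2; hence (2,4) = 2.
Column 4 now contains 2, leaving (3,4) = 1.
Cage f needs two cells with product 2, so (1,1) = 1.
1 is placed in column 2, which forces (1,2) = 2.
Column 3 already has 3; hence (1,3) = 4.
Cage c's pair has product 12, so (1,4) = 3.
Row 2 now contains 3, so (2,1) = 4.
Cage d needs two cells with product 12; hence (3,1) = 3.
2 is placed in column 2; hence (3,2) = 4.
Column 3 now contains 4, leaving (3,3) = 2.
3 is placed in column 1; hence (4,1) = 2.
Column 2 now contains 4; hence (4,2) = 3.
2 is placed in column 3, leaving (4,3) = 1.
Column 4 already has 3; hence (4,4) = 4.
Completed grid: 1 2 4 3 / 4 1 3 2 / 3 4 2 1 / 2 3 1 4.

4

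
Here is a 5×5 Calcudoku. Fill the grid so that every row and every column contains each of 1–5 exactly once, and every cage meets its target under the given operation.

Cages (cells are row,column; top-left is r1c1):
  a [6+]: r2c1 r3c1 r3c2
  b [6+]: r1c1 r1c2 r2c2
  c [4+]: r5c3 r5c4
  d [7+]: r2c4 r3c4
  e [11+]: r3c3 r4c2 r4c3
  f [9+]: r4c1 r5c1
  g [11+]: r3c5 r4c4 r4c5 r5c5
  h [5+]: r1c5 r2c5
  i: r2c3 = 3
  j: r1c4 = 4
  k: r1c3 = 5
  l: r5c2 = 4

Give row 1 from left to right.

3 2 5 4 1

K is a freebie; hence r1c3 = 5.
Cage j is given, which forces r1c4 = 4.
Cage i is given, leaving r2c3 = 3.
L is a freebie, so r5c2 = 4.
3 is placed in column 3, leaving r5c3 = 1.
1 is placed in row 5, leaving r5c4 = 3.
Cage f needs two cells with sum 9, leaving r4c1 = 4.
Cage e has sum 11, leaving r4c2 = 5.
4 is placed in row 4; hence r4c3 = 2.
Row 4 already has 2, leaving r4c4 = 1.
Row 4 already has 1, leaving r4c5 = 3.
Row 5 already has 4; hence r5c1 = 5.
Row 5 already has 5, which forces r5c5 = 2.
Column 5 already has 3, leaving r1c5 = 1.
Column 5 already has 2, so r2c5 = 4.
Column 3 already has 2, which forces r3c3 = 4.
The 4 cells of cage g must have sum 11, which forces r3c5 = 5.
The 3 cells of cage b must have sum 6, which forces r2c2 = 1.
Cage d needs two cells with sum 7; hence r2c4 = 5.
Row 3 already has 5, leaving r3c4 = 2.
Row 2 now contains 1; hence r2c1 = 2.
The 3 cells of cage a must have sum 6, which forces r3c1 = 1.
Row 3 already has 2, leaving r3c2 = 3.
Column 1 already has 2, leaving r1c1 = 3.
3 is placed in column 2, so r1c2 = 2.
Filled in: 3 2 5 4 1 / 2 1 3 5 4 / 1 3 4 2 5 / 4 5 2 1 3 / 5 4 1 3 2.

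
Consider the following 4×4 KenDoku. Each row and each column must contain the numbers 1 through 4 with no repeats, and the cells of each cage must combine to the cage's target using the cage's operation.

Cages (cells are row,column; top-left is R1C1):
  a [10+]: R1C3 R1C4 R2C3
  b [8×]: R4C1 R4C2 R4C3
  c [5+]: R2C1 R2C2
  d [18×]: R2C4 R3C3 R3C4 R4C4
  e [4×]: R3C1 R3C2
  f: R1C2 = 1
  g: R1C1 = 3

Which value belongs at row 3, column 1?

Cage g is a single given cell; hence R1C1 = 3.
F is a freebie, which forces R1C2 = 1.
Row 1 already has 3, which forces R1C4 = 4.
Column 2 now contains 1, which forces R3C2 = 4.
Cage d has product 18, which forces R3C3 = 3.
Column 2 already has 4, which forces R4C2 = 2.
Row 1 already has 4, leaving R1C3 = 2.
Cage c needs two cells with sum 5, leaving R2C1 = 2.
Column 2 already has 2, which forces R2C2 = 3.
3 is placed in column 3, so R2C3 = 4.
3 is placed in row 2, which forces R2C4 = 1.
Row 3 now contains 4, leaving R3C1 = 1.
Column 4 already has 1; hence R3C4 = 2.
Column 1 now contains 1; hence R4C1 = 4.
Column 3 now contains 4, which forces R4C3 = 1.
Column 4 already has 1, which forces R4C4 = 3.
The full grid is 3 1 2 4 / 2 3 4 1 / 1 4 3 2 / 4 2 1 3.

1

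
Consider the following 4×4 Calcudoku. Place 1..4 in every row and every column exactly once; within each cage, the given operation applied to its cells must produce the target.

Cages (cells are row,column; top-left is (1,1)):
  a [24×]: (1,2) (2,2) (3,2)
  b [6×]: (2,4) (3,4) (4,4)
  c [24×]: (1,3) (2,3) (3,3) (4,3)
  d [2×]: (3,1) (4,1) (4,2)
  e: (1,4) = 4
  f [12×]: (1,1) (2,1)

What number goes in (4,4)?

3

E is a freebie, leaving (1,4) = 4.
Cage d has product 2, which forces (3,1) = 1.
Cage d has product 2, so (4,1) = 2.
Cage d needs product 2, so (4,2) = 1.
Row 4 now contains 1, so (4,4) = 3.
4 is placed in row 1, leaving (1,1) = 3.
Row 1 already has 3, which forces (1,2) = 2.
Row 1 now contains 2, which forces (1,3) = 1.
Cage f's pair has product 12; hence (2,1) = 4.
4 is placed in row 2, leaving (2,2) = 3.
Row 2 now contains 3, so (2,3) = 2.
Cage b needs product 6, leaving (2,4) = 1.
3 is placed in column 2, so (3,2) = 4.
2 is placed in column 3, leaving (3,3) = 3.
Column 4 now contains 3, so (3,4) = 2.
Row 4 now contains 3, so (4,3) = 4.
Filled in: 3 2 1 4 / 4 3 2 1 / 1 4 3 2 / 2 1 4 3.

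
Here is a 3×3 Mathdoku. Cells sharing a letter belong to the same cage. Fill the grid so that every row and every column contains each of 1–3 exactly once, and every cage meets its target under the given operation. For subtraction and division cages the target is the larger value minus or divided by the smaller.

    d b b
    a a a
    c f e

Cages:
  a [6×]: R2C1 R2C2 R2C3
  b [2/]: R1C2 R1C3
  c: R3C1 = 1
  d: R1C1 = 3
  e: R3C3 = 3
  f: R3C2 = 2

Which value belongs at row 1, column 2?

1

Cage d is a single given cell; hence R1C1 = 3.
Cage c is given; hence R3C1 = 1.
F is a freebie; hence R3C2 = 2.
E is a freebie, which forces R3C3 = 3.
Column 2 already has 2, leaving R1C2 = 1.
Cage b needs two cells with quotient 2; hence R1C3 = 2.
Column 1 now contains 1, which forces R2C1 = 2.
Cage a needs product 6, which forces R2C2 = 3.
The 3 cells of cage a must have product 6, which forces R2C3 = 1.
The full grid is 3 1 2 / 2 3 1 / 1 2 3.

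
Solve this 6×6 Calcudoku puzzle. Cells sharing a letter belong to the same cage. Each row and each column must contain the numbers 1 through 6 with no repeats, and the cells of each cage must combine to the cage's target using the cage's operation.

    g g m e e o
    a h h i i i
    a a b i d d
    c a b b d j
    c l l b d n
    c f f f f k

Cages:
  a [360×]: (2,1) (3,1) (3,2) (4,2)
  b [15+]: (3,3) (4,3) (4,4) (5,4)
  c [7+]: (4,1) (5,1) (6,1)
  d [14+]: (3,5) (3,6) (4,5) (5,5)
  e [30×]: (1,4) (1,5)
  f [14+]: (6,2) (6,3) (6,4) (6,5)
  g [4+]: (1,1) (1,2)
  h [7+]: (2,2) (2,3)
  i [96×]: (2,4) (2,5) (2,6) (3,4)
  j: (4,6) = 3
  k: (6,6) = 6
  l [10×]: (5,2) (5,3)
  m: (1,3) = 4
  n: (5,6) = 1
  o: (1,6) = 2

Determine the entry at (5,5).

M is a freebie; hence (1,3) = 4.
Cage o is a single given cell, leaving (1,6) = 2.
Cage j is given, which forces (4,6) = 3.
N is a freebie, leaving (5,6) = 1.
Cage k is given; hence (6,6) = 6.
6 is placed in column 6; hence (2,6) = 4.
Column 6 already has 4; hence (3,6) = 5.
Row 6 needs a 1, and only (6,1) is open for it.
Column 1 now contains 1, which forces (1,1) = 3.
Cage g needs two cells with sum 4, which forces (1,2) = 1.
Column 1 needs a 5, and only (2,1) is open for it.
Cage h's pair has sum 7, which forces (2,2) = 6.
The two cells of cage h must have sum 7; hence (2,3) = 1.
Column 2 already has 6, which forces (4,2) = 4.
The 4 cells of cage a must have product 360, so (3,1) = 6.
Cage a needs product 360, leaving (3,2) = 3.
Row 3 already has 3, which forces (3,3) = 2.
Cage i needs product 96, leaving (3,4) = 4.
Row 3 now contains 4; hence (3,5) = 1.
4 is placed in row 4; hence (4,1) = 2.
Cage c has sum 7, which forces (5,1) = 4.
2 is placed in column 3; hence (5,3) = 5.
Column 3 already has 5; hence (6,3) = 3.
Column 3 already has 5; hence (4,3) = 6.
Row 4 already has 6, so (4,5) = 5.
Row 5 now contains 5, which forces (5,2) = 2.
Row 5 now contains 2, leaving (5,4) = 6.
Row 5 now contains 2, which forces (5,5) = 3.
2 is placed in column 2, leaving (6,2) = 5.
Row 6 now contains 5, which forces (6,4) = 2.
Cage f needs sum 14, leaving (6,5) = 4.
6 is placed in column 4, leaving (1,4) = 5.
5 is placed in column 5; hence (1,5) = 6.
Column 4 now contains 2, so (2,4) = 3.
3 is placed in column 5, so (2,5) = 2.
Row 4 already has 5; hence (4,4) = 1.
Completed grid: 3 1 4 5 6 2 / 5 6 1 3 2 4 / 6 3 2 4 1 5 / 2 4 6 1 5 3 / 4 2 5 6 3 1 / 1 5 3 2 4 6.

3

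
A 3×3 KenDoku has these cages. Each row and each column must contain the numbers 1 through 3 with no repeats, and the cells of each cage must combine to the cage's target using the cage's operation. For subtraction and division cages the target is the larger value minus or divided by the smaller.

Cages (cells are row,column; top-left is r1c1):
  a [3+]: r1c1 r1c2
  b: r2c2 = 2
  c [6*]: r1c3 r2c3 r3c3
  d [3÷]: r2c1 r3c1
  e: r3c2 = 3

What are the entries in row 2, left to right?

Cage b is given; hence r2c2 = 2.
Cage e is a single given cell; hence r3c2 = 3.
Cage a needs two cells with sum 3, which forces r1c1 = 2.
Column 2 now contains 2, leaving r1c2 = 1.
1 is placed in row 1, leaving r1c3 = 3.
Cage d's pair has quotient 3, so r2c1 = 3.
Column 3 now contains 3, so r2c3 = 1.
Row 3 now contains 3, leaving r3c1 = 1.
1 is placed in column 3; hence r3c3 = 2.
Filled in: 2 1 3 / 3 2 1 / 1 3 2.

3 2 1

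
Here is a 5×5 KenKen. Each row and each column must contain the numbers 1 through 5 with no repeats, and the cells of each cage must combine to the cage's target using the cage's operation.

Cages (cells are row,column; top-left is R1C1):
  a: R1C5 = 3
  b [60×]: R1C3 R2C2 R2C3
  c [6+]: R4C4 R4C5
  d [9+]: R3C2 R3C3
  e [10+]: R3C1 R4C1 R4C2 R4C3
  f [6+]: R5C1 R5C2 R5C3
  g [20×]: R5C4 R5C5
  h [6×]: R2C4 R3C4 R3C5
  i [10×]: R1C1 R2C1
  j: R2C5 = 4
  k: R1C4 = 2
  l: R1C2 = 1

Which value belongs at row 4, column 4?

Cage l is a single given cell, which forces R1C2 = 1.
K is a freebie; hence R1C4 = 2.
Cage a is a single given cell, leaving R1C5 = 3.
Cage j is given, leaving R2C5 = 4.
4 is placed in column 5, which forces R5C5 = 5.
2 is placed in row 1, which forces R1C1 = 5.
Cage b has product 60, leaving R1C3 = 4.
The two cells of cage i must have product 10, which forces R2C1 = 2.
4 is placed in column 3, which forces R3C3 = 5.
The 3 cells of cage h must have product 6; hence R3C5 = 2.
Column 5 already has 2, which forces R4C5 = 1.
Row 5 now contains 5; hence R5C4 = 4.
The 3 cells of cage b must have product 60, which forces R2C2 = 5.
5 is placed in column 3, which forces R2C3 = 3.
3 is placed in row 2, so R2C4 = 1.
The 4 cells of cage e must have sum 10, so R3C1 = 1.
Row 3 now contains 5, leaving R3C2 = 4.
Column 4 now contains 1, which forces R3C4 = 3.
Column 3 already has 3, which forces R4C3 = 2.
4 is placed in column 4, so R4C4 = 5.
Column 1 already has 1; hence R5C1 = 3.
Row 5 now contains 3; hence R5C2 = 2.
Column 3 already has 2; hence R5C3 = 1.
Column 1 now contains 3, leaving R4C1 = 4.
Row 4 now contains 2, which forces R4C2 = 3.
Completed grid: 5 1 4 2 3 / 2 5 3 1 4 / 1 4 5 3 2 / 4 3 2 5 1 / 3 2 1 4 5.

5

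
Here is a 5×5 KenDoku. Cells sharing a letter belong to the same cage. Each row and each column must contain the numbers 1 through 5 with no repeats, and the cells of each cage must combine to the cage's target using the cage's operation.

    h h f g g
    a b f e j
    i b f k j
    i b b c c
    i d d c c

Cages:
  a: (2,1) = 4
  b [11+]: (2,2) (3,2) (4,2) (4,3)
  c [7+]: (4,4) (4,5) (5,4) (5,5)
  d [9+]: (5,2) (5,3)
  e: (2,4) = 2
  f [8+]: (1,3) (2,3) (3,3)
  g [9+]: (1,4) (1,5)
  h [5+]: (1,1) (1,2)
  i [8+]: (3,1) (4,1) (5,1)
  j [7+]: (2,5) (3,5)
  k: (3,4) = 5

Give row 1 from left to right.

3 2 1 4 5

A is a freebie, which forces (2,1) = 4.
Cage e is a single given cell; hence (2,4) = 2.
K is a freebie, so (3,4) = 5.
Column 4 now contains 5, leaving (1,4) = 4.
The two cells of cage g must have sum 9, leaving (1,5) = 5.
Column 5 already has 5, which forces (2,5) = 3.
Cage j needs two cells with sum 7, so (3,5) = 4.
Cage f has sum 8, which forces (2,3) = 5.
Column 3 already has 5, which forces (5,3) = 4.
Row 2 now contains 5, which forces (2,2) = 1.
Row 5 now contains 4; hence (5,2) = 5.
Cage b needs sum 11, leaving (3,2) = 3.
Cage i needs sum 8, which forces (4,1) = 5.
Column 2 now contains 5, leaving (4,2) = 4.
Cage b has sum 11, so (4,3) = 3.
Row 4 now contains 3, so (4,4) = 1.
Row 4 now contains 1, leaving (4,5) = 2.
Column 4 already has 1, so (5,4) = 3.
2 is placed in column 5, so (5,5) = 1.
Cage h's pair has sum 5, so (1,1) = 3.
Column 2 already has 3, which forces (1,2) = 2.
Row 1 already has 2, so (1,3) = 1.
The 3 cells of cage i must have sum 8; hence (3,1) = 1.
Column 3 already has 1; hence (3,3) = 2.
Row 5 already has 1, so (5,1) = 2.
Completed grid: 3 2 1 4 5 / 4 1 5 2 3 / 1 3 2 5 4 / 5 4 3 1 2 / 2 5 4 3 1.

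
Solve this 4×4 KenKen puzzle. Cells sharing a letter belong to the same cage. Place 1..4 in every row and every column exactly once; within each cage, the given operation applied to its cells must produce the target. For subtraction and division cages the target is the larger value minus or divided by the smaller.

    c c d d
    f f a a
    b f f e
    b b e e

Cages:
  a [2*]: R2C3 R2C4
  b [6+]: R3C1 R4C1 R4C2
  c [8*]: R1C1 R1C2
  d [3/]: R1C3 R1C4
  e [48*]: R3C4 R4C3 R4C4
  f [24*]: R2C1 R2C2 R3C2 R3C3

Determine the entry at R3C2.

1

The 3 cells of cage e must have product 48, leaving R3C4 = 4.
The 3 cells of cage e must have product 48, leaving R4C3 = 4.
Cage e has product 48, so R4C4 = 3.
Cage d needs two cells with quotient 3, which forces R1C3 = 3.
Column 4 already has 3, so R1C4 = 1.
1 is placed in column 4; hence R2C4 = 2.
The 3 cells of cage b must have sum 6, which forces R3C1 = 3.
Cage f has product 24; hence R2C1 = 4.
Cage f has product 24; hence R2C2 = 3.
Row 2 now contains 2, so R2C3 = 1.
Column 3 now contains 1, leaving R3C3 = 2.
Column 1 already has 4, so R1C1 = 2.
Cage c needs two cells with product 8, leaving R1C2 = 4.
Row 3 already has 2, which forces R3C2 = 1.
Column 1 already has 2, so R4C1 = 1.
Column 2 now contains 1; hence R4C2 = 2.
Completed grid: 2 4 3 1 / 4 3 1 2 / 3 1 2 4 / 1 2 4 3.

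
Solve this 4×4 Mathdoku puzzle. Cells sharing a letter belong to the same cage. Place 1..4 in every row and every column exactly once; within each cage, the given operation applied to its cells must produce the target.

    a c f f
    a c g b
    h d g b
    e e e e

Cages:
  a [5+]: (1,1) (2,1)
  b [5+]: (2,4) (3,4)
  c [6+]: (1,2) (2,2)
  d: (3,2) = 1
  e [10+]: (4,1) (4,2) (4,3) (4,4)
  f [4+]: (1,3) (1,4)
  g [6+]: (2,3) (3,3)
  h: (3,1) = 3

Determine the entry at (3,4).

Cage h is given, leaving (3,1) = 3.
D is a freebie, which forces (3,2) = 1.
Row 1 needs a 2, and only (1,2) is open for it.
Column 2 already has 2, so (2,2) = 4.
4 is placed in row 2, leaving (2,3) = 2.
2 is placed in column 3, which forces (3,3) = 4.
4 is placed in row 3; hence (3,4) = 2.
Column 2 now contains 4; hence (4,2) = 3.
Row 4 already has 3, which forces (4,3) = 1.
1 is placed in row 4, so (4,4) = 4.
Cage a's pair has sum 5, so (1,1) = 4.
Column 3 now contains 1, which forces (1,3) = 3.
Cage f's pair has sum 4; hence (1,4) = 1.
4 is placed in row 2, so (2,1) = 1.
The two cells of cage b must have sum 5, leaving (2,4) = 3.
4 is placed in row 4, leaving (4,1) = 2.
The full grid is 4 2 3 1 / 1 4 2 3 / 3 1 4 2 / 2 3 1 4.

2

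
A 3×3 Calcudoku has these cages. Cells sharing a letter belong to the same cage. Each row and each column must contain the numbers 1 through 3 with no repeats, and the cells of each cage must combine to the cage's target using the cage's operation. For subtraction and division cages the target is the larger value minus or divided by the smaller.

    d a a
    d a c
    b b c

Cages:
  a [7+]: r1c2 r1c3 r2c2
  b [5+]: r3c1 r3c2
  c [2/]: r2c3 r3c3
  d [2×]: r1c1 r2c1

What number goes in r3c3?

In row 2, 3 can only go at r2c2, so r2c2 = 3.
3 is placed in column 2; hence r1c2 = 1.
Cage a needs sum 7; hence r1c3 = 3.
Cage b's pair has sum 5, which forces r3c1 = 3.
3 is placed in column 2, so r3c2 = 2.
Row 3 now contains 2, which forces r3c3 = 1.
Row 1 already has 1, leaving r1c1 = 2.
Cage d needs two cells with product 2; hence r2c1 = 1.
Column 3 now contains 1, which forces r2c3 = 2.
The full grid is 2 1 3 / 1 3 2 / 3 2 1.

1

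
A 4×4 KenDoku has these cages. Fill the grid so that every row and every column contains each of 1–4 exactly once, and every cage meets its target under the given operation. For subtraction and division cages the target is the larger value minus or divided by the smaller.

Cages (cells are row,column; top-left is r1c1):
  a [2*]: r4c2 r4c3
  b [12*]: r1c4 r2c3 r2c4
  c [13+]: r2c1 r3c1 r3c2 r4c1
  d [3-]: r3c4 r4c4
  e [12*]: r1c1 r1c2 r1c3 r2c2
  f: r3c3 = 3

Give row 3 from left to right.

Cage c has sum 13, so r3c2 = 4.
Cage f is a single given cell, leaving r3c3 = 3.
4 is placed in row 3, so r3c4 = 1.
Column 4 already has 1; hence r4c4 = 4.
The 3 cells of cage b must have product 12, which forces r1c4 = 2.
The 4 cells of cage c must have sum 13, leaving r2c1 = 4.
Cage b has product 12, so r2c3 = 2.
Column 4 already has 4, leaving r2c4 = 3.
Row 3 already has 3, leaving r3c1 = 2.
Cage c has sum 13, which forces r4c1 = 3.
Column 3 now contains 2, so r4c3 = 1.
Column 1 already has 3, leaving r1c1 = 1.
Cage e has product 12; hence r1c2 = 3.
Column 3 now contains 1; hence r1c3 = 4.
2 is placed in row 2, which forces r2c2 = 1.
Row 4 now contains 1; hence r4c2 = 2.
Filled in: 1 3 4 2 / 4 1 2 3 / 2 4 3 1 / 3 2 1 4.

2 4 3 1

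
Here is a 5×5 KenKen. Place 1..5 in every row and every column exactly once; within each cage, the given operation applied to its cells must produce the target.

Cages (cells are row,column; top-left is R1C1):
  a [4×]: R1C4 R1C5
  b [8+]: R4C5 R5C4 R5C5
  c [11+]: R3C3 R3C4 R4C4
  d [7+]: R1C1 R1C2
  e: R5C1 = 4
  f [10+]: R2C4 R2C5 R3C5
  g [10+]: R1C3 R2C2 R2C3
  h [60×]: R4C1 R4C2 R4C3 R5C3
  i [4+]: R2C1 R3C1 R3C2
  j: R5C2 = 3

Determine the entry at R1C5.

Cage i has sum 4, so R2C1 = 1.
The 3 cells of cage i must have sum 4; hence R3C1 = 2.
Cage i needs sum 4; hence R3C2 = 1.
Cage e is a single given cell; hence R5C1 = 4.
Cage j is given, leaving R5C2 = 3.
Cage d's pair has sum 7; hence R1C1 = 5.
{1, 4} are confined to R1C4 and R1C5 in row 1, which forces R1C2 = 2.
2 is placed in row 1, so R1C3 = 3.
Column 2 already has 2, which forces R2C2 = 5.
5 is placed in row 2, leaving R2C3 = 2.
Column 1 already has 5, leaving R4C1 = 3.
5 is placed in column 2, leaving R4C2 = 4.
Row 4 already has 4, which forces R4C4 = 2.
Cage f needs sum 10, leaving R2C4 = 3.
Cage f needs sum 10, leaving R2C5 = 4.
The 3 cells of cage f must have sum 10, which forces R3C5 = 3.
Cage b has sum 8, so R5C5 = 2.
Cage a's pair has product 4, leaving R1C4 = 4.
4 is placed in column 5, leaving R1C5 = 1.
4 is placed in column 4, leaving R3C4 = 5.
Column 5 already has 1; hence R4C5 = 5.
5 is placed in column 4; hence R5C4 = 1.
Row 3 now contains 5, which forces R3C3 = 4.
Row 4 already has 5, which forces R4C3 = 1.
Row 5 already has 1; hence R5C3 = 5.
The full grid is 5 2 3 4 1 / 1 5 2 3 4 / 2 1 4 5 3 / 3 4 1 2 5 / 4 3 5 1 2.

1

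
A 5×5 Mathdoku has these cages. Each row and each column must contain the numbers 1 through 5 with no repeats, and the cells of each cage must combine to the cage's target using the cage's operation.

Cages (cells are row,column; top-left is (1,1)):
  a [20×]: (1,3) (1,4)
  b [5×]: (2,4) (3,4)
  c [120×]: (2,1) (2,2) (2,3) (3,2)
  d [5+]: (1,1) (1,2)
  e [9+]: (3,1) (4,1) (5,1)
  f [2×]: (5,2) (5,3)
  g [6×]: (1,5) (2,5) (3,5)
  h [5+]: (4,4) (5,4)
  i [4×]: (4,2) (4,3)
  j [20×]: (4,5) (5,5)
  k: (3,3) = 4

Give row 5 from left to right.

5 1 2 3 4

Cage k is a single given cell, so (3,3) = 4.
4 is placed in column 3, so (4,3) = 1.
Column 3 now contains 1, so (5,3) = 2.
4 is placed in column 3, leaving (1,3) = 5.
Cage a needs two cells with product 20; hence (1,4) = 4.
5 is placed in column 3, so (2,3) = 3.
1 is placed in row 4, leaving (4,2) = 4.
4 is placed in column 4; hence (4,4) = 2.
Row 4 already has 4, which forces (4,5) = 5.
Row 5 now contains 2, which forces (5,2) = 1.
1 is placed in row 5, which forces (5,4) = 3.
5 is placed in column 5, so (5,5) = 4.
The 4 cells of cage c must have product 120, so (2,1) = 4.
Cage e has sum 9, so (3,1) = 1.
1 is placed in row 3, leaving (3,4) = 5.
Row 4 now contains 5, which forces (4,1) = 3.
Row 5 now contains 4, leaving (5,1) = 5.
Column 1 already has 3, which forces (1,1) = 2.
Cage d needs two cells with sum 5, which forces (1,2) = 3.
3 is placed in row 1, which forces (1,5) = 1.
The 4 cells of cage c must have product 120, leaving (2,2) = 5.
Column 4 now contains 5, so (2,4) = 1.
Column 5 now contains 1, so (2,5) = 2.
Row 3 now contains 5, which forces (3,2) = 2.
Column 5 now contains 2, so (3,5) = 3.
The full grid is 2 3 5 4 1 / 4 5 3 1 2 / 1 2 4 5 3 / 3 4 1 2 5 / 5 1 2 3 4.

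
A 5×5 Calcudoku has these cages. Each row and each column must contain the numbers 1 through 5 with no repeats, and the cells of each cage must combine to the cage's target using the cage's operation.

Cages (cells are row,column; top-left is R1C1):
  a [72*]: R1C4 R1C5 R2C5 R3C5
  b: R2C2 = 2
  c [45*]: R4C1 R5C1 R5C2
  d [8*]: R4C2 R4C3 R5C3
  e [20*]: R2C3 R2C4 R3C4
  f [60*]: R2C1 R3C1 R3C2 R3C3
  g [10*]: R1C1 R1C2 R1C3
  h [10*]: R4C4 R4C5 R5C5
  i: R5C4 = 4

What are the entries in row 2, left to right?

1 2 4 5 3

Cage a has product 72, so R1C4 = 3.
Cage b is a single given cell; hence R2C2 = 2.
Cage c needs product 45, leaving R4C1 = 3.
The 3 cells of cage c must have product 45, so R5C1 = 5.
The 3 cells of cage c must have product 45, so R5C2 = 3.
I is a freebie; hence R5C4 = 4.
Cage e has product 20; hence R2C3 = 4.
Row 2 already has 4, leaving R2C5 = 3.
Cage f has product 60; hence R3C2 = 5.
The 4 cells of cage f must have product 60, which forces R3C3 = 3.
Row 3 now contains 5, which forces R3C4 = 1.
Cage g needs product 10, which forces R1C1 = 2.
Column 2 now contains 5, so R1C2 = 1.
Cage g needs product 10, leaving R1C3 = 5.
Row 1 now contains 2, so R1C5 = 4.
Row 2 already has 4, so R2C1 = 1.
Column 4 already has 1, leaving R2C4 = 5.
Row 3 already has 1, leaving R3C1 = 4.
4 is placed in column 5, so R3C5 = 2.
Cage d has product 8, so R4C2 = 4.
Column 4 now contains 5; hence R4C4 = 2.
Column 5 now contains 2, leaving R5C5 = 1.
Row 4 already has 2, leaving R4C3 = 1.
1 is placed in column 5, which forces R4C5 = 5.
Row 5 already has 1, leaving R5C3 = 2.
Completed grid: 2 1 5 3 4 / 1 2 4 5 3 / 4 5 3 1 2 / 3 4 1 2 5 / 5 3 2 4 1.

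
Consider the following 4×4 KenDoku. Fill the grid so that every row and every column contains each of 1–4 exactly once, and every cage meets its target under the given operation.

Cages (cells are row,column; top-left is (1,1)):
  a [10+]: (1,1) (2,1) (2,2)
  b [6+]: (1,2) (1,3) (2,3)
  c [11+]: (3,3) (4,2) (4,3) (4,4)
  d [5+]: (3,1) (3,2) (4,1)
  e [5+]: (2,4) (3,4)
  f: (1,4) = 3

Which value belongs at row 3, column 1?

F is a freebie, which forces (1,4) = 3.
Row 1 now contains 3, so (1,1) = 4.
The 3 cells of cage a must have sum 10, leaving (2,1) = 2.
Cage a needs sum 10, so (2,2) = 4.
4 is placed in row 2; hence (2,4) = 1.
Column 4 now contains 1, leaving (3,4) = 4.
Column 1 now contains 2; hence (4,1) = 1.
4 is placed in column 4, so (4,4) = 2.
1 is placed in row 2, leaving (2,3) = 3.
Column 1 already has 1, leaving (3,1) = 3.
Cage d has sum 5, which forces (3,2) = 1.
The 4 cells of cage c must have sum 11, so (3,3) = 2.
Row 4 already has 2, leaving (4,2) = 3.
Cage c needs sum 11, leaving (4,3) = 4.
1 is placed in column 2, leaving (1,2) = 2.
Column 3 already has 2, which forces (1,3) = 1.
The full grid is 4 2 1 3 / 2 4 3 1 / 3 1 2 4 / 1 3 4 2.

3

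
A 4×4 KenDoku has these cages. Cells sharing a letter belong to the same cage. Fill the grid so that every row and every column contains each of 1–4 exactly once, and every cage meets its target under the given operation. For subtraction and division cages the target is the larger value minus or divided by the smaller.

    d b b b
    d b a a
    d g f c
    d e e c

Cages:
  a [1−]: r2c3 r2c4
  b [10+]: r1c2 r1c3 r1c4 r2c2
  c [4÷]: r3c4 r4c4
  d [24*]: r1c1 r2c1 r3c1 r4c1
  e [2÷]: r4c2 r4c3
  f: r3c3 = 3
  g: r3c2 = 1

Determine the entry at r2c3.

2

G is a freebie, so r3c2 = 1.
Cage f is a single given cell; hence r3c3 = 3.
Row 3 now contains 1; hence r3c4 = 4.
Column 4 now contains 4, leaving r4c4 = 1.
Cage b needs sum 10, leaving r1c3 = 1.
Row 3 now contains 4; hence r3c1 = 2.
Cage d has product 24; hence r2c1 = 1.
The two cells of cage a must have difference 1, so r2c4 = 3.
The 4 cells of cage b must have sum 10; hence r1c2 = 3.
Column 4 already has 3, leaving r1c4 = 2.
The 4 cells of cage b must have sum 10, so r2c2 = 4.
Row 2 already has 4, leaving r2c3 = 2.
Column 2 already has 4, which forces r4c2 = 2.
Column 3 already has 2, which forces r4c3 = 4.
3 is placed in row 1, so r1c1 = 4.
4 is placed in row 4, so r4c1 = 3.
The full grid is 4 3 1 2 / 1 4 2 3 / 2 1 3 4 / 3 2 4 1.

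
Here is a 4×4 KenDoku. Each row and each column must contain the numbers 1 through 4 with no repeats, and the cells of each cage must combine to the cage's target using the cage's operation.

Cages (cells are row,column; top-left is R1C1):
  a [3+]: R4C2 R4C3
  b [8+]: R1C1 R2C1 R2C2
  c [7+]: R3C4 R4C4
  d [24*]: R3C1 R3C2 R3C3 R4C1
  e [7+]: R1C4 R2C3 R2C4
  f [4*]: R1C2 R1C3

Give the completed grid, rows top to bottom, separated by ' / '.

In column 4, 1 can only go at R2C4, so R2C4 = 1.
In column 1, 1 can only go at R3C1, so R3C1 = 1.
In column 4, 2 can only go at R1C4, so R1C4 = 2.
2 is placed in row 1, so R1C1 = 3.
Cage b needs sum 8, so R2C1 = 2.
Cage b has sum 8, so R2C2 = 3.
The 3 cells of cage e must have sum 7, which forces R2C3 = 4.
Column 1 now contains 3, which forces R4C1 = 4.
Row 4 already has 4, so R4C4 = 3.
The two cells of cage f must have product 4, leaving R1C2 = 4.
Column 3 now contains 4, which forces R1C3 = 1.
The 4 cells of cage d must have product 24, so R3C2 = 2.
Cage d has product 24, which forces R3C3 = 3.
Column 4 now contains 3, leaving R3C4 = 4.
Column 2 now contains 2, so R4C2 = 1.
Column 3 now contains 1; hence R4C3 = 2.

3 4 1 2 / 2 3 4 1 / 1 2 3 4 / 4 1 2 3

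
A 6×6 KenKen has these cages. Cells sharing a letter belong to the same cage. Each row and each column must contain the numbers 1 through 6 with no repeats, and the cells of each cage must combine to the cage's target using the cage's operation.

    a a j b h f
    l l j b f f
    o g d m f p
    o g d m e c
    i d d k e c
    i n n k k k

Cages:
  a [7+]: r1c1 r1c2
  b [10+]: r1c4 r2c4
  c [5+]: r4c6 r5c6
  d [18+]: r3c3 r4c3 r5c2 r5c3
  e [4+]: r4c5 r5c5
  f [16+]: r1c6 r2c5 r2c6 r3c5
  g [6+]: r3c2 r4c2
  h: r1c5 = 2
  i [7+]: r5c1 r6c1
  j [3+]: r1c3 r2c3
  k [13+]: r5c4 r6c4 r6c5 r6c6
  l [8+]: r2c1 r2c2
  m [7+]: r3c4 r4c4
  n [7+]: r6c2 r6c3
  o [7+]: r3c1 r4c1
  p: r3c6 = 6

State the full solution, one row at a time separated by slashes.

4 3 1 6 2 5 / 3 5 2 4 6 1 / 1 2 3 5 4 6 / 6 4 5 2 1 3 / 5 6 4 1 3 2 / 2 1 6 3 5 4

Cage h is given, which forces r1c5 = 2.
Cage p is given, which forces r3c6 = 6.
Row 1 already has 2, so r1c3 = 1.
Cage j needs two cells with sum 3; hence r2c3 = 2.
In row 1, 5 can only go at r1c6, so r1c6 = 5.
In row 1, 6 can only go at r1c4, so r1c4 = 6.
Column 4 already has 6, so r2c4 = 4.
Row 2 needs a 1, and only r2c6 is open for it.
Cage f has sum 16, which forces r2c5 = 6.
Cage f needs sum 16, so r3c5 = 4.
The only place for 6 in column 2 is r5c2.
Row 4 needs a 6, and only r4c1 is open for it.
Cage o needs two cells with sum 7; hence r3c1 = 1.
In row 3, 3 can only go at r3c3, so r3c3 = 3.
The only place for 6 in row 6 is r6c3.
The two cells of cage n must have sum 7, which forces r6c2 = 1.
Cage g needs two cells with sum 6, leaving r3c2 = 2.
Row 3 already has 2, leaving r3c4 = 5.
1 is placed in column 2; hence r4c2 = 4.
Row 4 now contains 4, so r4c3 = 5.
Column 4 now contains 5, leaving r4c4 = 2.
Row 4 already has 2, leaving r4c6 = 3.
Column 3 now contains 5, so r5c3 = 4.
Column 6 already has 3, so r5c6 = 2.
Column 4 already has 2; hence r6c4 = 3.
Row 6 already has 3, so r6c5 = 5.
Column 6 now contains 2, which forces r6c6 = 4.
The two cells of cage a must have sum 7, so r1c1 = 4.
Column 2 already has 4; hence r1c2 = 3.
Column 2 now contains 3, so r2c2 = 5.
Row 4 now contains 3; hence r4c5 = 1.
The two cells of cage i must have sum 7, leaving r5c1 = 5.
Column 4 already has 3, which forces r5c4 = 1.
Cage e needs two cells with sum 4, which forces r5c5 = 3.
4 is placed in row 6, so r6c1 = 2.
Row 2 now contains 5; hence r2c1 = 3.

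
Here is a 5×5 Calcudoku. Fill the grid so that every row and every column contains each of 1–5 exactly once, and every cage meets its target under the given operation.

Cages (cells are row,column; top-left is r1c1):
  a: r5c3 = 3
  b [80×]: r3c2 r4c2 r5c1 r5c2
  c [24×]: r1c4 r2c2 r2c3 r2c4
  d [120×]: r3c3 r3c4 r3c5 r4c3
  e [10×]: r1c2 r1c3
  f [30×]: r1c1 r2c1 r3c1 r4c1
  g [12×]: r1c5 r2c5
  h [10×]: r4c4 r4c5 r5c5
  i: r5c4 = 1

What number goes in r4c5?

1

Cage a is a single given cell, so r5c3 = 3.
I is a freebie, which forces r5c4 = 1.
The 3 cells of cage h must have product 10, which forces r4c5 = 1.
The only place for 1 in row 1 is r1c1.
The only place for 5 in row 2 is r2c1.
Row 3 needs a 1, and only r3c2 is open for it.
Cage c needs product 24, so r2c3 = 1.
Cage b has product 80, leaving r4c2 = 4.
Cage b has product 80, so r5c1 = 4.
Cage b has product 80; hence r5c2 = 5.
Row 5 now contains 5; hence r5c5 = 2.
5 is placed in column 2, leaving r1c2 = 2.
The two cells of cage e must have product 10, which forces r1c3 = 5.
Column 2 now contains 2; hence r2c2 = 3.
Row 2 already has 3; hence r2c5 = 4.
Column 3 now contains 5, leaving r4c3 = 2.
Cage h needs product 10; hence r4c4 = 5.
Cage c has product 24; hence r1c4 = 4.
4 is placed in column 5, leaving r1c5 = 3.
Row 2 already has 4, so r2c4 = 2.
Cage f needs product 30; hence r3c1 = 2.
Column 3 already has 2, which forces r3c3 = 4.
The 4 cells of cage d must have product 120, which forces r3c4 = 3.
Cage d needs product 120, leaving r3c5 = 5.
Row 4 now contains 2, leaving r4c1 = 3.
The full grid is 1 2 5 4 3 / 5 3 1 2 4 / 2 1 4 3 5 / 3 4 2 5 1 / 4 5 3 1 2.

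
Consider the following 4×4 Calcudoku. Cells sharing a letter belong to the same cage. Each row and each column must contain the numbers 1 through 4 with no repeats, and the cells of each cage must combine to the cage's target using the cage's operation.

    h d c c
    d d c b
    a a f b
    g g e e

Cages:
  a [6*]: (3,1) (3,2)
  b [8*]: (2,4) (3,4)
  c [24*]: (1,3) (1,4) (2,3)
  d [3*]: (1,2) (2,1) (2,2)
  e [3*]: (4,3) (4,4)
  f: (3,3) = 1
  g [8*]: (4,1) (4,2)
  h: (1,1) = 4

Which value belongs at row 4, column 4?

H is a freebie; hence (1,1) = 4.
The 3 cells of cage d must have product 3, which forces (1,2) = 1.
The 3 cells of cage d must have product 3; hence (2,1) = 1.
Cage d needs product 3, leaving (2,2) = 3.
Column 2 now contains 3, so (3,2) = 2.
Cage f is a single given cell, leaving (3,3) = 1.
Row 3 already has 2; hence (3,4) = 4.
4 is placed in column 1; hence (4,1) = 2.
2 is placed in column 2, so (4,2) = 4.
Column 3 now contains 1, which forces (4,3) = 3.
Row 4 now contains 3, which forces (4,4) = 1.
Column 3 already has 3, so (1,3) = 2.
Cage c needs product 24, leaving (1,4) = 3.
Cage c needs product 24, leaving (2,3) = 4.
4 is placed in column 4, which forces (2,4) = 2.
Row 3 already has 2, leaving (3,1) = 3.
Completed grid: 4 1 2 3 / 1 3 4 2 / 3 2 1 4 / 2 4 3 1.

1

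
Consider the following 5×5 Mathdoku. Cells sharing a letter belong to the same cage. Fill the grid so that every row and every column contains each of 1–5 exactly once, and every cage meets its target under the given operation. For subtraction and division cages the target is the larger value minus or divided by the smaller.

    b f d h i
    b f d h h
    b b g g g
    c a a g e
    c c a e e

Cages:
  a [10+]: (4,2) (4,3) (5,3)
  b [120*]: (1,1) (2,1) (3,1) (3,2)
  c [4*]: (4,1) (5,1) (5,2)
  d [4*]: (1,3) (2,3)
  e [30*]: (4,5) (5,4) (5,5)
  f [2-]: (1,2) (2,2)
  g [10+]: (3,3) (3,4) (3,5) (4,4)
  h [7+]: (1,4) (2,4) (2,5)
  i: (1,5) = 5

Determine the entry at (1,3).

Cage i is given, leaving (1,5) = 5.
Cage e has product 30, which forces (5,4) = 5.
Row 4 needs a 4, and only (4,4) is open for it.
Cage h has sum 7; hence (2,5) = 4.
Cage g needs sum 10, which forces (3,5) = 1.
Cage d needs two cells with product 4, which forces (1,3) = 4.
4 is placed in row 2, so (2,3) = 1.
Row 2 already has 1, leaving (2,4) = 2.
2 is placed in column 4, which forces (3,4) = 3.
2 is placed in column 4, so (1,4) = 1.
Row 3 now contains 3; hence (3,3) = 2.
2 is placed in column 3; hence (5,3) = 3.
Row 5 already has 3, leaving (5,5) = 2.
Cage b has product 120, so (1,1) = 2.
Row 1 now contains 1, which forces (1,2) = 3.
Cage b has product 120, leaving (2,1) = 3.
Cage f needs two cells with difference 2, leaving (2,2) = 5.
Column 2 already has 5, leaving (3,2) = 4.
Cage c has product 4, which forces (4,1) = 1.
The 3 cells of cage a must have sum 10; hence (4,2) = 2.
3 is placed in column 3, so (4,3) = 5.
2 is placed in column 5, so (4,5) = 3.
Cage c needs product 4, leaving (5,1) = 4.
2 is placed in row 5, which forces (5,2) = 1.
4 is placed in row 3; hence (3,1) = 5.
The full grid is 2 3 4 1 5 / 3 5 1 2 4 / 5 4 2 3 1 / 1 2 5 4 3 / 4 1 3 5 2.

4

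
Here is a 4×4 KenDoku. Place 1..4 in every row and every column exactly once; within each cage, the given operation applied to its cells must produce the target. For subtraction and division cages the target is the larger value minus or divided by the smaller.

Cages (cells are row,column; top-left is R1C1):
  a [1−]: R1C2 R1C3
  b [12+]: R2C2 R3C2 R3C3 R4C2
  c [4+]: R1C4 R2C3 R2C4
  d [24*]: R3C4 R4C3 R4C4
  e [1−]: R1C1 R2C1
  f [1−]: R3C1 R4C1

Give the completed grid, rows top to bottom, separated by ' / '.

4 2 3 1 / 3 4 1 2 / 2 1 4 3 / 1 3 2 4

Cage c needs sum 4, so R1C4 = 1.
The 3 cells of cage c must have sum 4, leaving R2C3 = 1.
The 3 cells of cage c must have sum 4, so R2C4 = 2.
The 3 cells of cage d must have product 24, which forces R4C3 = 2.
Row 3 needs a 1, and only R3C2 is open for it.
Cage b has sum 12; hence R3C3 = 4.
Row 3 already has 4, so R3C4 = 3.
3 is placed in column 4, leaving R4C4 = 4.
Column 3 now contains 4, so R1C3 = 3.
The 4 cells of cage b must have sum 12, leaving R2C2 = 4.
3 is placed in row 3, so R3C1 = 2.
4 is placed in row 4; hence R4C2 = 3.
2 is placed in column 1, which forces R1C1 = 4.
Column 2 now contains 4, which forces R1C2 = 2.
Row 2 now contains 4, leaving R2C1 = 3.
Row 4 now contains 3, leaving R4C1 = 1.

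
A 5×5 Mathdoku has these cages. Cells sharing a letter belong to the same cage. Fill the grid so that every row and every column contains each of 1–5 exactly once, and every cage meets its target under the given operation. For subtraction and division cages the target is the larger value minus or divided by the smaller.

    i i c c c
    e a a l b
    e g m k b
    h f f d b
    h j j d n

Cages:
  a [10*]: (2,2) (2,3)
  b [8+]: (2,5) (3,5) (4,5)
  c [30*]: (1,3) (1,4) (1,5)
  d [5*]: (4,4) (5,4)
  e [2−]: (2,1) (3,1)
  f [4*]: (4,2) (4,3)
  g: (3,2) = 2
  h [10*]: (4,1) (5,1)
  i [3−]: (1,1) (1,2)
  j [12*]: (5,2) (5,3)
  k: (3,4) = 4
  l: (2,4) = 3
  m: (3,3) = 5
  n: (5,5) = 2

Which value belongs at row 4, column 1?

2

Cage l is given; hence (2,4) = 3.
G is a freebie; hence (3,2) = 2.
M is a freebie; hence (3,3) = 5.
Cage k is a single given cell; hence (3,4) = 4.
Cage n is a single given cell, leaving (5,5) = 2.
Column 2 already has 2, leaving (2,2) = 5.
5 is placed in column 3; hence (2,3) = 2.
The two cells of cage e must have difference 2, which forces (3,1) = 3.
3 is placed in row 3; hence (3,5) = 1.
Cage h needs two cells with product 10; hence (4,1) = 2.
Row 5 already has 2; hence (5,1) = 5.
5 is placed in row 5, so (5,4) = 1.
2 is placed in column 3, so (1,3) = 3.
Cage c has product 30, leaving (1,4) = 2.
Cage c has product 30, so (1,5) = 5.
Row 2 already has 5, leaving (2,1) = 1.
1 is placed in column 5, leaving (2,5) = 4.
Column 4 already has 1, leaving (4,4) = 5.
Cage b has sum 8; hence (4,5) = 3.
3 is placed in column 3, which forces (5,3) = 4.
Column 1 now contains 1, so (1,1) = 4.
Cage i needs two cells with difference 3, leaving (1,2) = 1.
Cage f's pair has product 4, which forces (4,2) = 4.
4 is placed in column 3, which forces (4,3) = 1.
Row 5 now contains 4; hence (5,2) = 3.
Filled in: 4 1 3 2 5 / 1 5 2 3 4 / 3 2 5 4 1 / 2 4 1 5 3 / 5 3 4 1 2.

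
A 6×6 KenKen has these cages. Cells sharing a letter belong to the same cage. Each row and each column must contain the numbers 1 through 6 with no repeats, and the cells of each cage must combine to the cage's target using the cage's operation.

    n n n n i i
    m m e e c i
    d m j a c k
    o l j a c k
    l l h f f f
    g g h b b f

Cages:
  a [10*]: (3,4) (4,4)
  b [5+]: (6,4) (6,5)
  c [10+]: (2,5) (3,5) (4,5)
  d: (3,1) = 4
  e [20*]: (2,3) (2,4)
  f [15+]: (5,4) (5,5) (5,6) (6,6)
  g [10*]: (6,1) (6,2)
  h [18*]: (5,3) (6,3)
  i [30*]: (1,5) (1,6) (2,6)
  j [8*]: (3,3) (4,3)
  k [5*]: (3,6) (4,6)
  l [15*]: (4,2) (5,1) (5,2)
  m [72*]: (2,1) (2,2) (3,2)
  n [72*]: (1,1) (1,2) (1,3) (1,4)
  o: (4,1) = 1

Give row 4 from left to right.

D is a freebie, so (3,1) = 4.
4 is placed in row 3, leaving (3,3) = 2.
2 is placed in row 3, so (3,4) = 5.
Row 3 already has 5, which forces (3,6) = 1.
Cage o is given, which forces (4,1) = 1.
Column 3 already has 2, which forces (4,3) = 4.
Column 4 already has 5, leaving (4,4) = 2.
Column 6 already has 1, which forces (4,6) = 5.
Cage i has product 30; hence (1,5) = 5.
Column 3 already has 4, leaving (2,3) = 5.
Column 4 already has 5, leaving (2,4) = 4.
Cage c needs sum 10, leaving (2,5) = 1.
5 is placed in row 4, leaving (4,2) = 3.
Row 4 already has 3, so (4,5) = 6.
Cage l needs product 15, so (5,1) = 5.
Cage l has product 15, which forces (5,2) = 1.
5 is placed in column 1, which forces (6,1) = 2.
Row 6 already has 2, leaving (6,2) = 5.
Row 6 already has 2, so (6,5) = 4.
Cage n has product 72, so (1,2) = 4.
Cage m needs product 72; hence (2,1) = 6.
Row 2 already has 4; hence (2,2) = 2.
2 is placed in row 2, which forces (2,6) = 3.
Column 2 now contains 3, so (3,2) = 6.
Column 5 already has 6, which forces (3,5) = 3.
Cage f needs sum 15, so (5,5) = 2.
Cage f has sum 15, so (5,6) = 4.
The two cells of cage b must have sum 5, leaving (6,4) = 1.
Column 6 already has 3; hence (6,6) = 6.
Column 1 already has 6, which forces (1,1) = 3.
Cage n needs product 72; hence (1,3) = 1.
Cage n has product 72, which forces (1,4) = 6.
Column 6 already has 3, which forces (1,6) = 2.
Cage h needs two cells with product 18, leaving (5,3) = 6.
Cage f has sum 15; hence (5,4) = 3.
6 is placed in row 6; hence (6,3) = 3.
Completed grid: 3 4 1 6 5 2 / 6 2 5 4 1 3 / 4 6 2 5 3 1 / 1 3 4 2 6 5 / 5 1 6 3 2 4 / 2 5 3 1 4 6.

1 3 4 2 6 5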